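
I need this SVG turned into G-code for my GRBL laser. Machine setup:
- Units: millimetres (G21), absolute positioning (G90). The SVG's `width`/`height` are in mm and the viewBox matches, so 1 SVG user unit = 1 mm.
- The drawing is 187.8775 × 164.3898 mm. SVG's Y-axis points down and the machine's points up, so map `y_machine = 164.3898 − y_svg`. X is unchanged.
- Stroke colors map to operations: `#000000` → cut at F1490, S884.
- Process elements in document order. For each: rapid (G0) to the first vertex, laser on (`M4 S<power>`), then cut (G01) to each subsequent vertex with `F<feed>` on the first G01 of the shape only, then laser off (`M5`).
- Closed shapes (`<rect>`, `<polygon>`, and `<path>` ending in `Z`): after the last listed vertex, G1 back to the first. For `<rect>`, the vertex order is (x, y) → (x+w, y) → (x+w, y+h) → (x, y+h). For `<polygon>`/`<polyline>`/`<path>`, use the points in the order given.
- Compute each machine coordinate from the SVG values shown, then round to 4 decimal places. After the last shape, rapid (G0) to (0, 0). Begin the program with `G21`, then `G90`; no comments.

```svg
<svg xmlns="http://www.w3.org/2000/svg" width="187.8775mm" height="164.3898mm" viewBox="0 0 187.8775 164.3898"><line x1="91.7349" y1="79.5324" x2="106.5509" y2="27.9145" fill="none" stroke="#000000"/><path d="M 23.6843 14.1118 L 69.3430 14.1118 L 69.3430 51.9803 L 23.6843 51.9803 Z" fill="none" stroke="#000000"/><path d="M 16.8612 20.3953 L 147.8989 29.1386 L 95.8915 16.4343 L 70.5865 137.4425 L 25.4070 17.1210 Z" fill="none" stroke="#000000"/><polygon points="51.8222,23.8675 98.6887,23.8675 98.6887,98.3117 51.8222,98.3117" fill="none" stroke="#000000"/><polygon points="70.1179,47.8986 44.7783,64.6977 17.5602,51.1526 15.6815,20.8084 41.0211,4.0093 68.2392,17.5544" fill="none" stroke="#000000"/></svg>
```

Since the viewBox matches the mm dimensions, user units are millimetres directly. The only transform is the Y-flip y_m = 164.3898 − y_svg.

Shape 1 is a line segment drawn with `<line>`. Its stroke #000000 means cut at S884, F1490. After flipping Y the toolpath is (91.7349,84.8574) → (106.5509,136.4753).

Shape 2 is a rectangle drawn with `<path>`. Its stroke #000000 means cut at S884, F1490. After flipping Y the toolpath is (23.6843,150.2780) → (69.3430,150.2780) → (69.3430,112.4095) → (23.6843,112.4095) → (23.6843,150.2780), returning to the start.

Shape 3 is a closed polygon drawn with `<path>`. Its stroke #000000 means cut at S884, F1490. After flipping Y the toolpath is (16.8612,143.9945) → (147.8989,135.2512) → (95.8915,147.9555) → (70.5865,26.9473) → (25.4070,147.2688) → (16.8612,143.9945), returning to the start.

Shape 4 is a rectangle drawn with `<polygon>`. Its stroke #000000 means cut at S884, F1490. After flipping Y the toolpath is (51.8222,140.5223) → (98.6887,140.5223) → (98.6887,66.0781) → (51.8222,66.0781) → (51.8222,140.5223), returning to the start.

Shape 5 is a regular polygon drawn with `<polygon>`. Its stroke #000000 means cut at S884, F1490. After flipping Y the toolpath is (70.1179,116.4912) → (44.7783,99.6921) → (17.5602,113.2372) → (15.6815,143.5814) → (41.0211,160.3805) → (68.2392,146.8354) → (70.1179,116.4912), returning to the start.

G21
G90
G0 X91.7349 Y84.8574
M4 S884
G01 X106.5509 Y136.4753 F1490
M5
G0 X23.6843 Y150.2780
M4 S884
G01 X69.3430 Y150.2780 F1490
G01 X69.3430 Y112.4095
G01 X23.6843 Y112.4095
G01 X23.6843 Y150.2780
M5
G0 X16.8612 Y143.9945
M4 S884
G01 X147.8989 Y135.2512 F1490
G01 X95.8915 Y147.9555
G01 X70.5865 Y26.9473
G01 X25.4070 Y147.2688
G01 X16.8612 Y143.9945
M5
G0 X51.8222 Y140.5223
M4 S884
G01 X98.6887 Y140.5223 F1490
G01 X98.6887 Y66.0781
G01 X51.8222 Y66.0781
G01 X51.8222 Y140.5223
M5
G0 X70.1179 Y116.4912
M4 S884
G01 X44.7783 Y99.6921 F1490
G01 X17.5602 Y113.2372
G01 X15.6815 Y143.5814
G01 X41.0211 Y160.3805
G01 X68.2392 Y146.8354
G01 X70.1179 Y116.4912
M5
G0 X0.0000 Y0.0000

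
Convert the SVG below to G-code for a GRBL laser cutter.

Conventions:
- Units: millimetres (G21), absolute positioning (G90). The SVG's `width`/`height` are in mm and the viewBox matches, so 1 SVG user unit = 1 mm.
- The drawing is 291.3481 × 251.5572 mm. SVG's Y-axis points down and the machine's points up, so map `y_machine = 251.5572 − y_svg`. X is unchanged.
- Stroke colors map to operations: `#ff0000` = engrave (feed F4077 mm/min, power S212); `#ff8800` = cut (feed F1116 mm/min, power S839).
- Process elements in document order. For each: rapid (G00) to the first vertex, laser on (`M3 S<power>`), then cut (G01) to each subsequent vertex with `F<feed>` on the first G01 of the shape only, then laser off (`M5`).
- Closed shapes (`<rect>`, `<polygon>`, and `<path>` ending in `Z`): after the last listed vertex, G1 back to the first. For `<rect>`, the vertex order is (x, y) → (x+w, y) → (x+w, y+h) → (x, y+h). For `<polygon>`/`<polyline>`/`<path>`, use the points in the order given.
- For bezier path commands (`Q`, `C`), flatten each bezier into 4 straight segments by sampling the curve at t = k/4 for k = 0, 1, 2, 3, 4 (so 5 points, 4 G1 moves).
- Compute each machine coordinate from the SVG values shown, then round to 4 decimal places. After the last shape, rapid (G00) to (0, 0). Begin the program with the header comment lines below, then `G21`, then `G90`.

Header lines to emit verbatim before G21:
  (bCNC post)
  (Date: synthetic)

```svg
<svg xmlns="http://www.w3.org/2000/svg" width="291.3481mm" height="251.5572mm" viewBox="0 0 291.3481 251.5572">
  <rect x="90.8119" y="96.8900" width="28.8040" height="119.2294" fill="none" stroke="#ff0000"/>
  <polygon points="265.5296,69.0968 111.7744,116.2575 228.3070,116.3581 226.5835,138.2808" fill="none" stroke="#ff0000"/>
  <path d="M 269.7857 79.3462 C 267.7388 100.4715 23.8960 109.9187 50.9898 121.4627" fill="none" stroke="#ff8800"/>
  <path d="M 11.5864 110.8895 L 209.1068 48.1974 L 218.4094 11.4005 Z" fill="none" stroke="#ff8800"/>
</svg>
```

1 u = 1 mm; y_m = 251.5572 − y.

[1] `<rect>` rectangle, #ff0000→engrave S212 F4077: (90.8119,154.6672) → (119.6159,154.6672) → (119.6159,35.4378) → (90.8119,35.4378) → (90.8119,154.6672) (closed)

[2] `<polygon>` closed polygon, #ff0000→engrave S212 F4077: (265.5296,182.4604) → (111.7744,135.2997) → (228.3070,135.1991) → (226.5835,113.2764) → (265.5296,182.4604) (closed)

[3] `<path>` cubic bezier, #ff8800→cut S839 F1116: (269.7857,172.2110) → (230.9252,158.3414) → (149.4600,147.5598) → (73.4586,138.5746) → (50.9898,130.0945)

[4] `<path>` closed polygon, #ff8800→cut S839 F1116: (11.5864,140.6677) → (209.1068,203.3598) → (218.4094,240.1567) → (11.5864,140.6677) (closed)

(bCNC post)
(Date: synthetic)
G21
G90
G00 X90.8119 Y154.6672
M3 S212
G01 X119.6159 Y154.6672 F4077
G01 X119.6159 Y35.4378
G01 X90.8119 Y35.4378
G01 X90.8119 Y154.6672
M5
G00 X265.5296 Y182.4604
M3 S212
G01 X111.7744 Y135.2997 F4077
G01 X228.3070 Y135.1991
G01 X226.5835 Y113.2764
G01 X265.5296 Y182.4604
M5
G00 X269.7857 Y172.2110
M3 S839
G01 X230.9252 Y158.3414 F1116
G01 X149.4600 Y147.5598
G01 X73.4586 Y138.5746
G01 X50.9898 Y130.0945
M5
G00 X11.5864 Y140.6677
M3 S839
G01 X209.1068 Y203.3598 F1116
G01 X218.4094 Y240.1567
G01 X11.5864 Y140.6677
M5
G00 X0.0000 Y0.0000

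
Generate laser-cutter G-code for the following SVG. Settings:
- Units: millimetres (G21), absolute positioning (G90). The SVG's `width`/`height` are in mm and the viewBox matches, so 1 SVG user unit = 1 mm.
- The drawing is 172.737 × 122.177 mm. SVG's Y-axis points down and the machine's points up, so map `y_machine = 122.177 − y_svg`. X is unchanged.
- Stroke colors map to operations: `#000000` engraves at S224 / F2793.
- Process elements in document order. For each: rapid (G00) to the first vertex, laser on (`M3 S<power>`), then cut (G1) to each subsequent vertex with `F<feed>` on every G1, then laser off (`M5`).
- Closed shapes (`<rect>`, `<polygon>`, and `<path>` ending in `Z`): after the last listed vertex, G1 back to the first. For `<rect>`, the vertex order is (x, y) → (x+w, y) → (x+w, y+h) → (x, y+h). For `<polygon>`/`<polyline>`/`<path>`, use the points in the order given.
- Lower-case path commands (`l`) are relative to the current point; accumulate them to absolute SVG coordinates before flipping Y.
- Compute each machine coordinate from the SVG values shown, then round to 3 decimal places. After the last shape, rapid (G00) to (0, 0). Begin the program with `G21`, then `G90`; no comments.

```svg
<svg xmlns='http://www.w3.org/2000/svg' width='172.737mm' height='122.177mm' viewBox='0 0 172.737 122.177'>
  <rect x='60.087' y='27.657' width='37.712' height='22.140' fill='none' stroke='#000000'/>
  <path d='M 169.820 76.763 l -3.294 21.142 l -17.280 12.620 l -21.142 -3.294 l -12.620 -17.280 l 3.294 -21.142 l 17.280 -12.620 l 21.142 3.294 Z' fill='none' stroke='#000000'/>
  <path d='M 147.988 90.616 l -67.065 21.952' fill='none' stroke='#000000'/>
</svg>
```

1 u = 1 mm; y_m = 122.177 − y.

[1] `<rect>` rectangle, #000000→engrave S224 F2793: (60.087,94.520) → (97.799,94.520) → (97.799,72.380) → (60.087,72.380) → (60.087,94.520) (closed)

[2] `<path>` regular polygon, #000000→engrave S224 F2793: (169.820,45.414) → (166.526,24.272) → (149.246,11.652) → (128.104,14.946) → (115.484,32.226) → (118.778,53.368) → (136.058,65.988) → (157.200,62.694) → (169.820,45.414) (closed)

[3] `<path>` line segment, #000000→engrave S224 F2793: (147.988,31.561) → (80.923,9.609)

G21
G90
G00 X60.087 Y94.520
M3 S224
G1 X97.799 Y94.520 F2793
G1 X97.799 Y72.380 F2793
G1 X60.087 Y72.380 F2793
G1 X60.087 Y94.520 F2793
M5
G00 X169.820 Y45.414
M3 S224
G1 X166.526 Y24.272 F2793
G1 X149.246 Y11.652 F2793
G1 X128.104 Y14.946 F2793
G1 X115.484 Y32.226 F2793
G1 X118.778 Y53.368 F2793
G1 X136.058 Y65.988 F2793
G1 X157.200 Y62.694 F2793
G1 X169.820 Y45.414 F2793
M5
G00 X147.988 Y31.561
M3 S224
G1 X80.923 Y9.609 F2793
M5
G00 X0.000 Y0.000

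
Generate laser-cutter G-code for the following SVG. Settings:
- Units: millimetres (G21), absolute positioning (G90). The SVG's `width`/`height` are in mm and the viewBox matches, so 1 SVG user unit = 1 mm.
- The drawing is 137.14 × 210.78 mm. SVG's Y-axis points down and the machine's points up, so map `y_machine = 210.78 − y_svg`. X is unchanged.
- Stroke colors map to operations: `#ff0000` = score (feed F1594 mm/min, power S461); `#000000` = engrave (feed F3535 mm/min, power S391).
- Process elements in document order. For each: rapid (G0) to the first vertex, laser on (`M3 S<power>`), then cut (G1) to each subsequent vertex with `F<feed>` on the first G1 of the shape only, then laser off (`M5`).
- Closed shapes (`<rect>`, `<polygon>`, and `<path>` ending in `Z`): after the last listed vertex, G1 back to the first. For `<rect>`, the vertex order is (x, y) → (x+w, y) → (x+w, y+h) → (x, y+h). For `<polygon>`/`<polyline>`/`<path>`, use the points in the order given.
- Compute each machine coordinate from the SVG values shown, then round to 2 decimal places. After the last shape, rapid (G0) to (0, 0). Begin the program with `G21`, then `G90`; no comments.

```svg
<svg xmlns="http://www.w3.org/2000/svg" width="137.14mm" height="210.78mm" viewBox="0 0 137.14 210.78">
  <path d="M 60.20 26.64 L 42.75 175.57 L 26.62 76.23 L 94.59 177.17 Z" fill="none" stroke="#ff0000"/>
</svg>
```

1 u = 1 mm; y_m = 210.78 − y.

[1] `<path>` closed polygon, #ff0000→score S461 F1594: (60.20,184.14) → (42.75,35.21) → (26.62,134.55) → (94.59,33.61) → (60.20,184.14) (closed)

G21
G90
G0 X60.20 Y184.14
M3 S461
G1 X42.75 Y35.21 F1594
G1 X26.62 Y134.55
G1 X94.59 Y33.61
G1 X60.20 Y184.14
M5
G0 X0.00 Y0.00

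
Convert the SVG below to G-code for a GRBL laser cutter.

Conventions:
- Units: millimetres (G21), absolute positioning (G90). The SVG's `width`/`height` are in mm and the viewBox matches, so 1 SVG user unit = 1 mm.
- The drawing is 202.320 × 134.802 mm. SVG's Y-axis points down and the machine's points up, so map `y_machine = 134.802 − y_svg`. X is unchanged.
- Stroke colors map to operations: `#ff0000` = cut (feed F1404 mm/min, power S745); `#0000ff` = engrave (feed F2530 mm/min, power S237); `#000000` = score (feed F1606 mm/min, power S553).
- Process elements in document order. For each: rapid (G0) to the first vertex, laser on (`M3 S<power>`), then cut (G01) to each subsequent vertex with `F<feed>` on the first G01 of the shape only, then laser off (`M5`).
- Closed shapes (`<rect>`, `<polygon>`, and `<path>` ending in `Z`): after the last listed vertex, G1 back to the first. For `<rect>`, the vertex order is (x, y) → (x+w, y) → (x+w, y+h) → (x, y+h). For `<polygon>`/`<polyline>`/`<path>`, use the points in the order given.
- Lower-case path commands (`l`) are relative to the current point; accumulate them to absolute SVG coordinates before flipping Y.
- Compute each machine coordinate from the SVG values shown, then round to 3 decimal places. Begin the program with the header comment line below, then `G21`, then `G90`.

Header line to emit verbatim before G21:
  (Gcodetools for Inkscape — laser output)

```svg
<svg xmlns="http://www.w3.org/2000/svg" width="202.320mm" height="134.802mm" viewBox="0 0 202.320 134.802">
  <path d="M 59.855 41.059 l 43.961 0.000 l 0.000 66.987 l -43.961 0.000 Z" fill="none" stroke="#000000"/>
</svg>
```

Since the viewBox matches the mm dimensions, user units are millimetres directly. The only transform is the Y-flip y_m = 134.802 − y_svg.

Shape 1 is a rectangle drawn with `<path>`. Its stroke #000000 means score at S553, F1606. After flipping Y the toolpath is (59.855,93.743) → (103.816,93.743) → (103.816,26.756) → (59.855,26.756) → (59.855,93.743), returning to the start.

(Gcodetools for Inkscape — laser output)
G21
G90
G0 X59.855 Y93.743
M3 S553
G01 X103.816 Y93.743 F1606
G01 X103.816 Y26.756
G01 X59.855 Y26.756
G01 X59.855 Y93.743
M5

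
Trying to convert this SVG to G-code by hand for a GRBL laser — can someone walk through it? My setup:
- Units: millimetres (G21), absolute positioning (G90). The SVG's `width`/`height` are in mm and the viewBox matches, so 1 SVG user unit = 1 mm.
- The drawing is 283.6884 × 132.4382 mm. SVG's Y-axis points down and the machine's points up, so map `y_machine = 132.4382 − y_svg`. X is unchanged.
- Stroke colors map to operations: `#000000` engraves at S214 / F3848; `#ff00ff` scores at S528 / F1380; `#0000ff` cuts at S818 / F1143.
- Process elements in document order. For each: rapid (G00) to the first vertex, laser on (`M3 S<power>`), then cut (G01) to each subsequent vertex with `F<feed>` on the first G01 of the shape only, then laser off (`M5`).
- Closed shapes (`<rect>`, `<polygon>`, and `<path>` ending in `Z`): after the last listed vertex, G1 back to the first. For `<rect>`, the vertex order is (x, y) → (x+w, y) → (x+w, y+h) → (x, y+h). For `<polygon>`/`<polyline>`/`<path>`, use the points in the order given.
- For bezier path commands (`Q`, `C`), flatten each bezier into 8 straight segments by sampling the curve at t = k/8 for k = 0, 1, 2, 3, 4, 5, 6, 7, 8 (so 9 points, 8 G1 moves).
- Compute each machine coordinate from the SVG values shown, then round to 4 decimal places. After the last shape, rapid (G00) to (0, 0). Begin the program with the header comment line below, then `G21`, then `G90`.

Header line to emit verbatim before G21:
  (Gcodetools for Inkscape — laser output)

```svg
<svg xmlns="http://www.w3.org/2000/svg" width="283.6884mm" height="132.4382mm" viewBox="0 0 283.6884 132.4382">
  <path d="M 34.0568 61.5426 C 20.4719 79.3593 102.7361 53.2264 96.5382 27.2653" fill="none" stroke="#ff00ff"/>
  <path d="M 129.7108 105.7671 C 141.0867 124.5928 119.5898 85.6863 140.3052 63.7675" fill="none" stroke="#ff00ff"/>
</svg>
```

Since the viewBox matches the mm dimensions, user units are millimetres directly. The only transform is the Y-flip y_m = 132.4382 − y_svg.

Shape 1 is a cubic bezier drawn with `<path>`. Its stroke #ff00ff means score at S528, F1380. After flipping Y the toolpath is (34.0568,70.8956) → (33.0954,66.1883) → (38.9600,65.0842) → (49.4906,67.0663) → (62.5274,71.6176) → (75.9104,78.2209) → (87.4798,86.3593) → (95.0757,95.5156) → (96.5382,105.1729).

Shape 2 is a cubic bezier drawn with `<path>`. Its stroke #ff00ff means score at S528, F1380. After flipping Y the toolpath is (129.7108,26.6711) → (132.5825,22.1717) → (133.2523,22.2091) → (132.6000,25.9077) → (131.5057,32.3917) → (130.8491,40.7857) → (131.5103,50.2139) → (134.3690,59.8008) → (140.3052,68.6707).

(Gcodetools for Inkscape — laser output)
G21
G90
G00 X34.0568 Y70.8956
M3 S528
G01 X33.0954 Y66.1883 F1380
G01 X38.9600 Y65.0842
G01 X49.4906 Y67.0663
G01 X62.5274 Y71.6176
G01 X75.9104 Y78.2209
G01 X87.4798 Y86.3593
G01 X95.0757 Y95.5156
G01 X96.5382 Y105.1729
M5
G00 X129.7108 Y26.6711
M3 S528
G01 X132.5825 Y22.1717 F1380
G01 X133.2523 Y22.2091
G01 X132.6000 Y25.9077
G01 X131.5057 Y32.3917
G01 X130.8491 Y40.7857
G01 X131.5103 Y50.2139
G01 X134.3690 Y59.8008
G01 X140.3052 Y68.6707
M5
G00 X0.0000 Y0.0000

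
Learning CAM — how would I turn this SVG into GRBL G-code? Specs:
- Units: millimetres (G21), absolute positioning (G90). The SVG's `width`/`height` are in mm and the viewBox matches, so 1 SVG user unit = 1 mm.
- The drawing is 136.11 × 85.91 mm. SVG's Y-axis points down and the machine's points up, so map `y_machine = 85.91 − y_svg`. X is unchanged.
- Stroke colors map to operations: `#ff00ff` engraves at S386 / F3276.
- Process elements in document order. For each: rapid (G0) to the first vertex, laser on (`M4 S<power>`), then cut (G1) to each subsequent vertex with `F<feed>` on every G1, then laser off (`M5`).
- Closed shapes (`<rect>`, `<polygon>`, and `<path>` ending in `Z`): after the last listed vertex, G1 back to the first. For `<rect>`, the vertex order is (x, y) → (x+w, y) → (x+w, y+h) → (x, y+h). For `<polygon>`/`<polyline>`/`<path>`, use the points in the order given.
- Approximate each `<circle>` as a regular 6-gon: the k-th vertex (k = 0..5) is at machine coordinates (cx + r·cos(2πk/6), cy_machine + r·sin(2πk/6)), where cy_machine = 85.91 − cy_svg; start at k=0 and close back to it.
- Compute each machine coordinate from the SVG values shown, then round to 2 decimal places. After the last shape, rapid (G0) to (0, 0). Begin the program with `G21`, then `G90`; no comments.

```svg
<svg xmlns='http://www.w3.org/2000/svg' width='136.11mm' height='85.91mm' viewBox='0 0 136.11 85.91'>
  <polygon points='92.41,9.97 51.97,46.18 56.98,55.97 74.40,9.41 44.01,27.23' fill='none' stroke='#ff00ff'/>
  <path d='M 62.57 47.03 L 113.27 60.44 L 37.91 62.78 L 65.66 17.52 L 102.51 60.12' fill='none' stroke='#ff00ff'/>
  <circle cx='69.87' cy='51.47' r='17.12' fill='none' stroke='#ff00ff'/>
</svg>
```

G21
G90
G0 X92.41 Y75.94
M4 S386
G1 X51.97 Y39.73 F3276
G1 X56.98 Y29.94 F3276
G1 X74.40 Y76.50 F3276
G1 X44.01 Y58.68 F3276
G1 X92.41 Y75.94 F3276
M5
G0 X62.57 Y38.88
M4 S386
G1 X113.27 Y25.47 F3276
G1 X37.91 Y23.13 F3276
G1 X65.66 Y68.39 F3276
G1 X102.51 Y25.79 F3276
M5
G0 X86.99 Y34.44
M4 S386
G1 X78.43 Y49.27 F3276
G1 X61.31 Y49.27 F3276
G1 X52.75 Y34.44 F3276
G1 X61.31 Y19.61 F3276
G1 X78.43 Y19.61 F3276
G1 X86.99 Y34.44 F3276
M5
G0 X0.00 Y0.00

viewBox `0 0 136.11 85.91` with mm width/height → 1 unit = 1 mm. Flip: y_m = 85.91 − y_svg.

**Shape 1** — `<polygon>` closed polygon, stroke `#ff00ff` → engrave (S386, F3276). Machine vertices: (92.41,75.94) → (51.97,39.73) → (56.98,29.94) → (74.40,76.50) → (44.01,58.68) → (92.41,75.94). Closed: final G1 returns to the first vertex.

**Shape 2** — `<path>` open polyline, stroke `#ff00ff` → engrave (S386, F3276). Machine vertices: (62.57,38.88) → (113.27,25.47) → (37.91,23.13) → (65.66,68.39) → (102.51,25.79). Open path.

**Shape 3** — `<circle>` circle, stroke `#ff00ff` → engrave (S386, F3276). Machine vertices: (86.99,34.44) → (78.43,49.27) → (61.31,49.27) → (52.75,34.44) → (61.31,19.61) → (78.43,19.61) → (86.99,34.44). Closed: final G1 returns to the first vertex.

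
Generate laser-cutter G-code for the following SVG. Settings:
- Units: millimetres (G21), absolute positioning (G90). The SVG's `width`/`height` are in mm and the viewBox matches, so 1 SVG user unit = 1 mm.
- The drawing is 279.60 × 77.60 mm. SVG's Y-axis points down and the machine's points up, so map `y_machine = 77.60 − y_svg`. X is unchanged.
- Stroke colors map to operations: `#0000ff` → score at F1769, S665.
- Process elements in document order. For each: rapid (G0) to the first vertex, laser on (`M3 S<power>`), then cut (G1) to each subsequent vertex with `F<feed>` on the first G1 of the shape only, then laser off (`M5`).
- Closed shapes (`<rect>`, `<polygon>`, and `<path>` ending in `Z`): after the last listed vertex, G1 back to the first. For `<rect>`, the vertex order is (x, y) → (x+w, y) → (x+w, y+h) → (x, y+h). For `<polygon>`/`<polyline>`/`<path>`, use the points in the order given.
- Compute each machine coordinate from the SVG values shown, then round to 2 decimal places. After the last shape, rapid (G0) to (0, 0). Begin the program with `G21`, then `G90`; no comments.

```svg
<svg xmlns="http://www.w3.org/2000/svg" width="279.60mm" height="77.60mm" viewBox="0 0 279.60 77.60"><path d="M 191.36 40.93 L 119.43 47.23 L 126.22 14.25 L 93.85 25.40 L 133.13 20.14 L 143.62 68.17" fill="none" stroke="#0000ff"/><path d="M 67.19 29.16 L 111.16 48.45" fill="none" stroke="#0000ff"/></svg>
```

G21
G90
G0 X191.36 Y36.67
M3 S665
G1 X119.43 Y30.37 F1769
G1 X126.22 Y63.35
G1 X93.85 Y52.20
G1 X133.13 Y57.46
G1 X143.62 Y9.43
M5
G0 X67.19 Y48.44
M3 S665
G1 X111.16 Y29.15 F1769
M5
G0 X0.00 Y0.00

1 u = 1 mm; y_m = 77.60 − y.

[1] `<path>` open polyline, #0000ff→score S665 F1769: (191.36,36.67) → (119.43,30.37) → (126.22,63.35) → (93.85,52.20) → (133.13,57.46) → (143.62,9.43)

[2] `<path>` line segment, #0000ff→score S665 F1769: (67.19,48.44) → (111.16,29.15)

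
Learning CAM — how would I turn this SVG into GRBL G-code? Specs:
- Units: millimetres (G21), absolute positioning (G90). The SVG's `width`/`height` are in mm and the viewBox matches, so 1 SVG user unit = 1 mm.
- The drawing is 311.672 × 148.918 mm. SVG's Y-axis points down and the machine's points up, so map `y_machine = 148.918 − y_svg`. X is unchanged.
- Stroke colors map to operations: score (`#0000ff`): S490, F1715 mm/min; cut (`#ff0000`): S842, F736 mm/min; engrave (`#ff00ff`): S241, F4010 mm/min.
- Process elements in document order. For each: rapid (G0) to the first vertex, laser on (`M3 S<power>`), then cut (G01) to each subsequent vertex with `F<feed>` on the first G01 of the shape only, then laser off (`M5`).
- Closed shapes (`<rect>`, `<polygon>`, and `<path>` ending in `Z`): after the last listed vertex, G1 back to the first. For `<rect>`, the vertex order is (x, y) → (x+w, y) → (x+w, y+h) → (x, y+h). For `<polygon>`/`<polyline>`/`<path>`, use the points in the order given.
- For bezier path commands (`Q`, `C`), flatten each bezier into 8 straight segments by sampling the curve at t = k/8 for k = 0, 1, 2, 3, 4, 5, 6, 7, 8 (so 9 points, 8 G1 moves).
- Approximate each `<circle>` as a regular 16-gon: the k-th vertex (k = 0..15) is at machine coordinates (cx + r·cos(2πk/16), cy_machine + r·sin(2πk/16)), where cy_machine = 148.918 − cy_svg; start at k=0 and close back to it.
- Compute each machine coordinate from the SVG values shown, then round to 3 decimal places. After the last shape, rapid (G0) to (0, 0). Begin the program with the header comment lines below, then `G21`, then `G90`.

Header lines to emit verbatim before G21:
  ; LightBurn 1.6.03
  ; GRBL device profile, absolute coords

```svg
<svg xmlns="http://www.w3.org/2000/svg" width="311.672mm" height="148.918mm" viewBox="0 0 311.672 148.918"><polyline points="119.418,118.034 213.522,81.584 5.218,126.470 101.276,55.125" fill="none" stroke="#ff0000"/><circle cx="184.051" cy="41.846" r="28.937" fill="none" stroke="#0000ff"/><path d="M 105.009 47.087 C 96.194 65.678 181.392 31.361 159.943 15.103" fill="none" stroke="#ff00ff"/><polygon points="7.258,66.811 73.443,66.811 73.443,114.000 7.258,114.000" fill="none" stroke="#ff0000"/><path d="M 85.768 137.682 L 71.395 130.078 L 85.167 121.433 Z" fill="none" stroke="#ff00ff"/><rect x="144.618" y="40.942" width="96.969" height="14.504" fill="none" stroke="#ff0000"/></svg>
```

; LightBurn 1.6.03
; GRBL device profile, absolute coords
G21
G90
G0 X119.418 Y30.884
M3 S842
G01 X213.522 Y67.334 F736
G01 X5.218 Y22.448
G01 X101.276 Y93.793
M5
G0 X212.988 Y107.072
M3 S490
G01 X210.785 Y118.146 F1715
G01 X204.513 Y127.534
G01 X195.125 Y133.806
G01 X184.051 Y136.009
G01 X172.977 Y133.806
G01 X163.589 Y127.534
G01 X157.317 Y118.146
G01 X155.114 Y107.072
G01 X157.317 Y95.998
G01 X163.589 Y86.610
G01 X172.977 Y80.338
G01 X184.051 Y78.135
G01 X195.125 Y80.338
G01 X204.513 Y86.610
G01 X210.785 Y95.998
G01 X212.988 Y107.072
M5
G0 X105.009 Y101.831
M3 S241
G01 X105.718 Y97.201 F4010
G01 X112.890 Y96.699
G01 X124.172 Y99.494
G01 X137.214 Y104.755
G01 X149.663 Y111.649
G01 X159.169 Y119.344
G01 X163.379 Y127.010
G01 X159.943 Y133.815
M5
G0 X7.258 Y82.107
M3 S842
G01 X73.443 Y82.107 F736
G01 X73.443 Y34.918
G01 X7.258 Y34.918
G01 X7.258 Y82.107
M5
G0 X85.768 Y11.236
M3 S241
G01 X71.395 Y18.840 F4010
G01 X85.167 Y27.485
G01 X85.768 Y11.236
M5
G0 X144.618 Y107.976
M3 S842
G01 X241.587 Y107.976 F736
G01 X241.587 Y93.472
G01 X144.618 Y93.472
G01 X144.618 Y107.976
M5
G0 X0.000 Y0.000

viewBox `0 0 311.672 148.918` with mm width/height → 1 unit = 1 mm. Flip: y_m = 148.918 − y_svg.

**Shape 1** — `<polyline>` open polyline, stroke `#ff0000` → cut (S842, F736). Machine vertices: (119.418,30.884) → (213.522,67.334) → (5.218,22.448) → (101.276,93.793). Open path.

**Shape 2** — `<circle>` circle, stroke `#0000ff` → score (S490, F1715). Machine vertices: (212.988,107.072) → (210.785,118.146) → (204.513,127.534) → (195.125,133.806) → (184.051,136.009) → (172.977,133.806) → (163.589,127.534) → (157.317,118.146) → (155.114,107.072) → (157.317,95.998) → (163.589,86.610) → (172.977,80.338) → (184.051,78.135) → (195.125,80.338) → (204.513,86.610) → (210.785,95.998) → (212.988,107.072). Closed: final G1 returns to the first vertex.

**Shape 3** — `<path>` cubic bezier, stroke `#ff00ff` → engrave (S241, F4010). Control points (SVG): P0=(105.009,47.087), P1=(96.194,65.678), P2=(181.392,31.361), P3=(159.943,15.103); sampled at t=k/8. Machine vertices: (105.009,101.831) → (105.718,97.201) → (112.890,96.699) → (124.172,99.494) → (137.214,104.755) → (149.663,111.649) → (159.169,119.344) → (163.379,127.010) → (159.943,133.815). Open path.

**Shape 4** — `<polygon>` rectangle, stroke `#ff0000` → cut (S842, F736). Machine vertices: (7.258,82.107) → (73.443,82.107) → (73.443,34.918) → (7.258,34.918) → (7.258,82.107). Closed: final G1 returns to the first vertex.

**Shape 5** — `<path>` regular polygon, stroke `#ff00ff` → engrave (S241, F4010). Machine vertices: (85.768,11.236) → (71.395,18.840) → (85.167,27.485) → (85.768,11.236). Closed: final G1 returns to the first vertex.

**Shape 6** — `<rect>` rectangle, stroke `#ff0000` → cut (S842, F736). Machine vertices: (144.618,107.976) → (241.587,107.976) → (241.587,93.472) → (144.618,93.472) → (144.618,107.976). Closed: final G1 returns to the first vertex.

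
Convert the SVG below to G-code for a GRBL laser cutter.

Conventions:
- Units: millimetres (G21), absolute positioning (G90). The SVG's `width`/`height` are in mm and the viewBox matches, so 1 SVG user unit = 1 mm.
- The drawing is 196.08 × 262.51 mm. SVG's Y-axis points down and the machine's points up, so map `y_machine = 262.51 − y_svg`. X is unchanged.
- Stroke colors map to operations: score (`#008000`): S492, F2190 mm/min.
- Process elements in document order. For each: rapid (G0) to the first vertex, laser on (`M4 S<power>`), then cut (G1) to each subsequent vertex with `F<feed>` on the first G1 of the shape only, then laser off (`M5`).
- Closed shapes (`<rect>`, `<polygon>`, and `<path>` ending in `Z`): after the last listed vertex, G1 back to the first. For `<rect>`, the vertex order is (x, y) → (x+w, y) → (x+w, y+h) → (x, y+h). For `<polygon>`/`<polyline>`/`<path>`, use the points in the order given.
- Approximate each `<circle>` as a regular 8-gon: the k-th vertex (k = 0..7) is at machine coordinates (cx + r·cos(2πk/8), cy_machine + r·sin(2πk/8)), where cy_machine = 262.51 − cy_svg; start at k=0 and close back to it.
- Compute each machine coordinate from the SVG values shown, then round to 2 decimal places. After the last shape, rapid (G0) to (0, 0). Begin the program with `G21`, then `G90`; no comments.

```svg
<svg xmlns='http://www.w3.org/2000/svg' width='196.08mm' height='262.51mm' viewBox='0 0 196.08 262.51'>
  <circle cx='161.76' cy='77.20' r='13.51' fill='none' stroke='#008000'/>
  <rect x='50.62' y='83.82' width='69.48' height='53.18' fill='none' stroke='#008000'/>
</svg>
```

1 u = 1 mm; y_m = 262.51 − y.

[1] `<circle>` circle, #008000→score S492 F2190: (175.27,185.31) → (171.31,194.86) → (161.76,198.82) → (152.21,194.86) → (148.25,185.31) → (152.21,175.76) → (161.76,171.80) → (171.31,175.76) → (175.27,185.31) (closed)

[2] `<rect>` rectangle, #008000→score S492 F2190: (50.62,178.69) → (120.10,178.69) → (120.10,125.51) → (50.62,125.51) → (50.62,178.69) (closed)

G21
G90
G0 X175.27 Y185.31
M4 S492
G1 X171.31 Y194.86 F2190
G1 X161.76 Y198.82
G1 X152.21 Y194.86
G1 X148.25 Y185.31
G1 X152.21 Y175.76
G1 X161.76 Y171.80
G1 X171.31 Y175.76
G1 X175.27 Y185.31
M5
G0 X50.62 Y178.69
M4 S492
G1 X120.10 Y178.69 F2190
G1 X120.10 Y125.51
G1 X50.62 Y125.51
G1 X50.62 Y178.69
M5
G0 X0.00 Y0.00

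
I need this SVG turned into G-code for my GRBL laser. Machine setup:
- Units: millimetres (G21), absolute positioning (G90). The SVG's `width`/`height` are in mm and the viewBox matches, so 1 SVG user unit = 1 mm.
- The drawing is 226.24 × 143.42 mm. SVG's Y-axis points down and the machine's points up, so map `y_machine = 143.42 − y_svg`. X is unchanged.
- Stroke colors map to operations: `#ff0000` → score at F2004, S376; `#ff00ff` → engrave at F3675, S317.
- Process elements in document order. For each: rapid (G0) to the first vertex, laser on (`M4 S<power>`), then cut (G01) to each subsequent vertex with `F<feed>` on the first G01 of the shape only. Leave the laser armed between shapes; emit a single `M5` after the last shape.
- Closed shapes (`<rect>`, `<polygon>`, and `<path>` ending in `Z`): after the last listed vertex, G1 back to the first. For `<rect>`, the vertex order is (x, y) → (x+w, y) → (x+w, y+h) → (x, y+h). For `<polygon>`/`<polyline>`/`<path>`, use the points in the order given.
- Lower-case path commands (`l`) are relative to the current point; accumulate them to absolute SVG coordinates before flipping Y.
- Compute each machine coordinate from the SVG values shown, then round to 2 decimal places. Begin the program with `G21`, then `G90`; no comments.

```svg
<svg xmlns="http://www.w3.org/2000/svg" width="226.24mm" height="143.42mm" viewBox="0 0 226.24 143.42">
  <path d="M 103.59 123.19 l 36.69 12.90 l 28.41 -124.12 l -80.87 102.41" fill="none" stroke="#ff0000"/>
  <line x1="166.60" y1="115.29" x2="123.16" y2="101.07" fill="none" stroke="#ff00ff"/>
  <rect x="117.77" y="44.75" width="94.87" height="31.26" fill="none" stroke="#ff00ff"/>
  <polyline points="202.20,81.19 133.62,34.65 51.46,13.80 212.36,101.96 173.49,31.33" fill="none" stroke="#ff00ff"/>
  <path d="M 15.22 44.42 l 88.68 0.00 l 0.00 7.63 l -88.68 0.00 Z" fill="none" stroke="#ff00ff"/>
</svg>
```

G21
G90
G0 X103.59 Y20.23
M4 S376
G01 X140.28 Y7.33 F2004
G01 X168.69 Y131.45
G01 X87.82 Y29.04
G0 X166.60 Y28.13
M4 S317
G01 X123.16 Y42.35 F3675
G0 X117.77 Y98.67
M4 S317
G01 X212.64 Y98.67 F3675
G01 X212.64 Y67.41
G01 X117.77 Y67.41
G01 X117.77 Y98.67
G0 X202.20 Y62.23
M4 S317
G01 X133.62 Y108.77 F3675
G01 X51.46 Y129.62
G01 X212.36 Y41.46
G01 X173.49 Y112.09
G0 X15.22 Y99.00
M4 S317
G01 X103.90 Y99.00 F3675
G01 X103.90 Y91.37
G01 X15.22 Y91.37
G01 X15.22 Y99.00
M5

viewBox `0 0 226.24 143.42` with mm width/height → 1 unit = 1 mm. Flip: y_m = 143.42 − y_svg.

**Shape 1** — `<path>` open polyline, stroke `#ff0000` → score (S376, F2004). Machine vertices: (103.59,20.23) → (140.28,7.33) → (168.69,131.45) → (87.82,29.04). Open path.

**Shape 2** — `<line>` line segment, stroke `#ff00ff` → engrave (S317, F3675). Machine vertices: (166.60,28.13) → (123.16,42.35). Open path.

**Shape 3** — `<rect>` rectangle, stroke `#ff00ff` → engrave (S317, F3675). Machine vertices: (117.77,98.67) → (212.64,98.67) → (212.64,67.41) → (117.77,67.41) → (117.77,98.67). Closed: final G1 returns to the first vertex.

**Shape 4** — `<polyline>` open polyline, stroke `#ff00ff` → engrave (S317, F3675). Machine vertices: (202.20,62.23) → (133.62,108.77) → (51.46,129.62) → (212.36,41.46) → (173.49,112.09). Open path.

**Shape 5** — `<path>` rectangle, stroke `#ff00ff` → engrave (S317, F3675). Machine vertices: (15.22,99.00) → (103.90,99.00) → (103.90,91.37) → (15.22,91.37) → (15.22,99.00). Closed: final G1 returns to the first vertex.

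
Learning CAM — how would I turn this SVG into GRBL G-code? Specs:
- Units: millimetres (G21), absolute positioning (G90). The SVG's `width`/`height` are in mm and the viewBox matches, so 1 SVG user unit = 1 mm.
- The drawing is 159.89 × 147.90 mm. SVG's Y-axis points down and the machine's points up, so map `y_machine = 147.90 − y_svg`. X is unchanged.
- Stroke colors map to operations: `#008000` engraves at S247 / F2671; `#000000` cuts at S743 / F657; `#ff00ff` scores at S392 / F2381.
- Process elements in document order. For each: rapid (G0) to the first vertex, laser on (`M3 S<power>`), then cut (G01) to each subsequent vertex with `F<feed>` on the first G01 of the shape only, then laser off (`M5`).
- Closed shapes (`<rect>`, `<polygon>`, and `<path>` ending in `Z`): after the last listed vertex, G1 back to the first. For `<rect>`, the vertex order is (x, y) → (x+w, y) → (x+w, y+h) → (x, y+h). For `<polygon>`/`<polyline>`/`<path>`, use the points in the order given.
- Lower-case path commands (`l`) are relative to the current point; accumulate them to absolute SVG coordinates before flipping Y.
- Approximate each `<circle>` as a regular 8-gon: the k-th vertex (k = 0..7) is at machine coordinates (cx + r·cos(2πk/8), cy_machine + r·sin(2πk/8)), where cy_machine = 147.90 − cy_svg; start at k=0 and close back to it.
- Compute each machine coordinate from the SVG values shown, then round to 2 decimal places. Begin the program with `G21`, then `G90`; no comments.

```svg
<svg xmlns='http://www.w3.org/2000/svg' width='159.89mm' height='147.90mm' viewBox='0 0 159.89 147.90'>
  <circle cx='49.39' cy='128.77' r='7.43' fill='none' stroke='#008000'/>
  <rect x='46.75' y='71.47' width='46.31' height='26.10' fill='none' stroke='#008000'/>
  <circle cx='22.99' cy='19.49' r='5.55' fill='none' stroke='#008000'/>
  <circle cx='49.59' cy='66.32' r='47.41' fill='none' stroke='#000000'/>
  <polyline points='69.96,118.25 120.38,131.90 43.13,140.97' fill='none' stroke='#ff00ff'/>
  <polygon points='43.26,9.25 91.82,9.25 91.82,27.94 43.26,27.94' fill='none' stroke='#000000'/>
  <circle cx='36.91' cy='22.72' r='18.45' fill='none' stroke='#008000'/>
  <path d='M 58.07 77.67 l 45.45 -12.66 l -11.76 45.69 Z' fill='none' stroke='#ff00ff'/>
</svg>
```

Since the viewBox matches the mm dimensions, user units are millimetres directly. The only transform is the Y-flip y_m = 147.90 − y_svg.

Shape 1 is a circle drawn with `<circle>`. Its stroke #008000 means engrave at S247, F2671. After flipping Y the toolpath is (56.82,19.13) → (54.64,24.38) → (49.39,26.56) → (44.14,24.38) → (41.96,19.13) → (44.14,13.88) → (49.39,11.70) → (54.64,13.88) → (56.82,19.13), returning to the start.

Shape 2 is a rectangle drawn with `<rect>`. Its stroke #008000 means engrave at S247, F2671. After flipping Y the toolpath is (46.75,76.43) → (93.06,76.43) → (93.06,50.33) → (46.75,50.33) → (46.75,76.43), returning to the start.

Shape 3 is a circle drawn with `<circle>`. Its stroke #008000 means engrave at S247, F2671. After flipping Y the toolpath is (28.54,128.41) → (26.91,132.33) → (22.99,133.96) → (19.07,132.33) → (17.44,128.41) → (19.07,124.49) → (22.99,122.86) → (26.91,124.49) → (28.54,128.41), returning to the start.

Shape 4 is a circle drawn with `<circle>`. Its stroke #000000 means cut at S743, F657. After flipping Y the toolpath is (97.00,81.58) → (83.11,115.10) → (49.59,128.99) → (16.07,115.10) → (2.18,81.58) → (16.07,48.06) → (49.59,34.17) → (83.11,48.06) → (97.00,81.58), returning to the start.

Shape 5 is a open polyline drawn with `<polyline>`. Its stroke #ff00ff means score at S392, F2381. After flipping Y the toolpath is (69.96,29.65) → (120.38,16.00) → (43.13,6.93).

Shape 6 is a rectangle drawn with `<polygon>`. Its stroke #000000 means cut at S743, F657. After flipping Y the toolpath is (43.26,138.65) → (91.82,138.65) → (91.82,119.96) → (43.26,119.96) → (43.26,138.65), returning to the start.

Shape 7 is a circle drawn with `<circle>`. Its stroke #008000 means engrave at S247, F2671. After flipping Y the toolpath is (55.36,125.18) → (49.96,138.23) → (36.91,143.63) → (23.86,138.23) → (18.46,125.18) → (23.86,112.13) → (36.91,106.73) → (49.96,112.13) → (55.36,125.18), returning to the start.

Shape 8 is a regular polygon drawn with `<path>`. Its stroke #ff00ff means score at S392, F2381. After flipping Y the toolpath is (58.07,70.23) → (103.52,82.89) → (91.76,37.20) → (58.07,70.23), returning to the start.

G21
G90
G0 X56.82 Y19.13
M3 S247
G01 X54.64 Y24.38 F2671
G01 X49.39 Y26.56
G01 X44.14 Y24.38
G01 X41.96 Y19.13
G01 X44.14 Y13.88
G01 X49.39 Y11.70
G01 X54.64 Y13.88
G01 X56.82 Y19.13
M5
G0 X46.75 Y76.43
M3 S247
G01 X93.06 Y76.43 F2671
G01 X93.06 Y50.33
G01 X46.75 Y50.33
G01 X46.75 Y76.43
M5
G0 X28.54 Y128.41
M3 S247
G01 X26.91 Y132.33 F2671
G01 X22.99 Y133.96
G01 X19.07 Y132.33
G01 X17.44 Y128.41
G01 X19.07 Y124.49
G01 X22.99 Y122.86
G01 X26.91 Y124.49
G01 X28.54 Y128.41
M5
G0 X97.00 Y81.58
M3 S743
G01 X83.11 Y115.10 F657
G01 X49.59 Y128.99
G01 X16.07 Y115.10
G01 X2.18 Y81.58
G01 X16.07 Y48.06
G01 X49.59 Y34.17
G01 X83.11 Y48.06
G01 X97.00 Y81.58
M5
G0 X69.96 Y29.65
M3 S392
G01 X120.38 Y16.00 F2381
G01 X43.13 Y6.93
M5
G0 X43.26 Y138.65
M3 S743
G01 X91.82 Y138.65 F657
G01 X91.82 Y119.96
G01 X43.26 Y119.96
G01 X43.26 Y138.65
M5
G0 X55.36 Y125.18
M3 S247
G01 X49.96 Y138.23 F2671
G01 X36.91 Y143.63
G01 X23.86 Y138.23
G01 X18.46 Y125.18
G01 X23.86 Y112.13
G01 X36.91 Y106.73
G01 X49.96 Y112.13
G01 X55.36 Y125.18
M5
G0 X58.07 Y70.23
M3 S392
G01 X103.52 Y82.89 F2381
G01 X91.76 Y37.20
G01 X58.07 Y70.23
M5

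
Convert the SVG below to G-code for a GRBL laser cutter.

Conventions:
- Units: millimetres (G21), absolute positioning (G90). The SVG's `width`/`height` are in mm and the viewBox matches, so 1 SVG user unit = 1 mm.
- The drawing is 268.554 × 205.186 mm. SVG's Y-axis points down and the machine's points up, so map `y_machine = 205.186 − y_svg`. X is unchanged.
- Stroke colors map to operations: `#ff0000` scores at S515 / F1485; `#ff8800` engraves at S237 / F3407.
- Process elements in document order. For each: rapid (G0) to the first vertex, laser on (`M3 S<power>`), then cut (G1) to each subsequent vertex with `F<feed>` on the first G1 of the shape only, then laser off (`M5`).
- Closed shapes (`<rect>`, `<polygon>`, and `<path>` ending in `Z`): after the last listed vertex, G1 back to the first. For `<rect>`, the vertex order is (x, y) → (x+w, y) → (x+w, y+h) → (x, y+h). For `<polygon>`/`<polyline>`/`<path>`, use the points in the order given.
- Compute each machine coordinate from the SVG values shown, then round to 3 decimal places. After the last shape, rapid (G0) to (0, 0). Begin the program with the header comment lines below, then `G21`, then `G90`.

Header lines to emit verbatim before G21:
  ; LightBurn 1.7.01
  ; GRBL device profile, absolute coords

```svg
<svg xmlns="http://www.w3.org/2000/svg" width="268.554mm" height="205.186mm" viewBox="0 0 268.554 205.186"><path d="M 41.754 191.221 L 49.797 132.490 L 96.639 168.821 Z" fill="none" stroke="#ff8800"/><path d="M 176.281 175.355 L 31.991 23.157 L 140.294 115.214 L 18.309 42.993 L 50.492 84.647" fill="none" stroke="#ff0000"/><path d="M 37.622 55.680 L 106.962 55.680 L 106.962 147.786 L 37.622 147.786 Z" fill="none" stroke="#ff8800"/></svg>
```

viewBox `0 0 268.554 205.186` with mm width/height → 1 unit = 1 mm. Flip: y_m = 205.186 − y_svg.

**Shape 1** — `<path>` regular polygon, stroke `#ff8800` → engrave (S237, F3407). Machine vertices: (41.754,13.965) → (49.797,72.696) → (96.639,36.365) → (41.754,13.965). Closed: final G1 returns to the first vertex.

**Shape 2** — `<path>` open polyline, stroke `#ff0000` → score (S515, F1485). Machine vertices: (176.281,29.831) → (31.991,182.029) → (140.294,89.972) → (18.309,162.193) → (50.492,120.539). Open path.

**Shape 3** — `<path>` rectangle, stroke `#ff8800` → engrave (S237, F3407). Machine vertices: (37.622,149.506) → (106.962,149.506) → (106.962,57.400) → (37.622,57.400) → (37.622,149.506). Closed: final G1 returns to the first vertex.

; LightBurn 1.7.01
; GRBL device profile, absolute coords
G21
G90
G0 X41.754 Y13.965
M3 S237
G1 X49.797 Y72.696 F3407
G1 X96.639 Y36.365
G1 X41.754 Y13.965
M5
G0 X176.281 Y29.831
M3 S515
G1 X31.991 Y182.029 F1485
G1 X140.294 Y89.972
G1 X18.309 Y162.193
G1 X50.492 Y120.539
M5
G0 X37.622 Y149.506
M3 S237
G1 X106.962 Y149.506 F3407
G1 X106.962 Y57.400
G1 X37.622 Y57.400
G1 X37.622 Y149.506
M5
G0 X0.000 Y0.000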